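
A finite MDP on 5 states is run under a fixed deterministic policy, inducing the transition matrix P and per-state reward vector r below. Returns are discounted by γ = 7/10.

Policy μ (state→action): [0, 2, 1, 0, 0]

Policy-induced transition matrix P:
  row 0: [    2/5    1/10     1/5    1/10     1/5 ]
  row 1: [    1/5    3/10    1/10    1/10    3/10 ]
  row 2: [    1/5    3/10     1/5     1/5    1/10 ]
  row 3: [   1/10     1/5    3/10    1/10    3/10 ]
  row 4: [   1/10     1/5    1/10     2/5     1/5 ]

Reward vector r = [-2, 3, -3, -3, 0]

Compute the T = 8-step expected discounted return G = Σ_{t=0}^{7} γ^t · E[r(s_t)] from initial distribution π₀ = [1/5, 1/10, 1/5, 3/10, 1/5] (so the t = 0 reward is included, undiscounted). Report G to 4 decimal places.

t=0: π = [0.2000, 0.1000, 0.2000, 0.3000, 0.2000], E[r] = -1.6000, γ^t·E[r] = -1.600000, running G = -1.600000
t=1: π = [0.1900, 0.2100, 0.2000, 0.1800, 0.2200], E[r] = -0.8900, γ^t·E[r] = -0.623000, running G = -2.223000
t=2: π = [0.1980, 0.2220, 0.1750, 0.1860, 0.2190], E[r] = -0.8130, γ^t·E[r] = -0.398370, running G = -2.621370
t=3: π = [0.1991, 0.2199, 0.1745, 0.1832, 0.2233], E[r] = -0.8116, γ^t·E[r] = -0.278379, running G = -2.899749
t=4: π = [0.1992, 0.2195, 0.1740, 0.1844, 0.2229], E[r] = -0.8151, γ^t·E[r] = -0.195698, running G = -3.095447
t=5: π = [0.1991, 0.2194, 0.1742, 0.1843, 0.2230], E[r] = -0.8153, γ^t·E[r] = -0.137026, running G = -3.232473
t=6: π = [0.1991, 0.2195, 0.1742, 0.1843, 0.2229], E[r] = -0.8153, γ^t·E[r] = -0.095923, running G = -3.328396
t=7: π = [0.1991, 0.2195, 0.1742, 0.1843, 0.2230], E[r] = -0.8153, γ^t·E[r] = -0.067144, running G = -3.395540

G = -3.3955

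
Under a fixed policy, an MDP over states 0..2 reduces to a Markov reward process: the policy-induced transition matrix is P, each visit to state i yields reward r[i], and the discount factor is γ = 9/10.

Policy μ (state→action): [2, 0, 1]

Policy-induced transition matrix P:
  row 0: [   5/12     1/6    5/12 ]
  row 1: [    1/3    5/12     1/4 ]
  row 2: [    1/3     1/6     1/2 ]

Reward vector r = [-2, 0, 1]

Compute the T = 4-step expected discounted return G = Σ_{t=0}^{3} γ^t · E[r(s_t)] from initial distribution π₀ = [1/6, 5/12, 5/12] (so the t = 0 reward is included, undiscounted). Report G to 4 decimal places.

G = -0.6883

t=0: π = [0.1667, 0.4167, 0.4167], E[r] = 0.0833, γ^t·E[r] = 0.083333, running G = 0.083333
t=1: π = [0.3472, 0.2708, 0.3819], E[r] = -0.3125, γ^t·E[r] = -0.281250, running G = -0.197917
t=2: π = [0.3623, 0.2344, 0.4034], E[r] = -0.3212, γ^t·E[r] = -0.260156, running G = -0.458073
t=3: π = [0.3635, 0.2253, 0.4112], E[r] = -0.3158, γ^t·E[r] = -0.230238, running G = -0.688311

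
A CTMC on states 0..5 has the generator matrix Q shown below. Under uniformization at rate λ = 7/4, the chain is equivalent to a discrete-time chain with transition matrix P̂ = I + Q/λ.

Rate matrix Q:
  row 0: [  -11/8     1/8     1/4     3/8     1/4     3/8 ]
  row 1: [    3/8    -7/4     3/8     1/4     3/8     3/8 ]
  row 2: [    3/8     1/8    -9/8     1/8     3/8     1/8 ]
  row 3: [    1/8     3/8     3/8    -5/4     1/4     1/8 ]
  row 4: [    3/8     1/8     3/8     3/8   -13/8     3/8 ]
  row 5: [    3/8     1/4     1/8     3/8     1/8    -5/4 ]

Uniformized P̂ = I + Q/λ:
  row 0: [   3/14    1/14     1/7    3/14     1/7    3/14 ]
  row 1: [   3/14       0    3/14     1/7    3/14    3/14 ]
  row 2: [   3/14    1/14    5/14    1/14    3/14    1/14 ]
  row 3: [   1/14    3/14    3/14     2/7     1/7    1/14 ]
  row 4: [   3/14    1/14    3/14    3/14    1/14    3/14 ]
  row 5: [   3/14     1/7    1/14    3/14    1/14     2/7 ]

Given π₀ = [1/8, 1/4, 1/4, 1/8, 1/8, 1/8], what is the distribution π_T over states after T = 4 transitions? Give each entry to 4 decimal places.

t=0: π = [0.1250, 0.2500, 0.2500, 0.1250, 0.1250, 0.1250]
t=1: π = [0.1964, 0.0804, 0.2232, 0.1696, 0.1607, 0.1696]
t=2: π = [0.1901, 0.1020, 0.2079, 0.1888, 0.1409, 0.1703]
t=3: π = [0.1873, 0.1033, 0.2061, 0.1908, 0.1428, 0.1698]
t=4: π = [0.1870, 0.1034, 0.2061, 0.1911, 0.1426, 0.1697]

π = [0.1870, 0.1034, 0.2061, 0.1911, 0.1426, 0.1697]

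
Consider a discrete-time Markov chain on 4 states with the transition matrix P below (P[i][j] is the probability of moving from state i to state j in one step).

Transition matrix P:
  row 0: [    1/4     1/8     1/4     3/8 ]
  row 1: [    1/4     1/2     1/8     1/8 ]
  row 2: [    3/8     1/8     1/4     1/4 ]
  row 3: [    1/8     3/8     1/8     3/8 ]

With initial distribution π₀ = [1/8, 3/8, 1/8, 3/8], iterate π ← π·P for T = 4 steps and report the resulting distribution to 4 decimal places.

π = [0.2380, 0.3106, 0.1768, 0.2746]

t=0: π = [0.1250, 0.3750, 0.1250, 0.3750]
t=1: π = [0.2188, 0.3594, 0.1563, 0.2656]
t=2: π = [0.2363, 0.3262, 0.1719, 0.2656]
t=3: π = [0.2383, 0.3137, 0.1760, 0.2720]
t=4: π = [0.2380, 0.3106, 0.1768, 0.2746]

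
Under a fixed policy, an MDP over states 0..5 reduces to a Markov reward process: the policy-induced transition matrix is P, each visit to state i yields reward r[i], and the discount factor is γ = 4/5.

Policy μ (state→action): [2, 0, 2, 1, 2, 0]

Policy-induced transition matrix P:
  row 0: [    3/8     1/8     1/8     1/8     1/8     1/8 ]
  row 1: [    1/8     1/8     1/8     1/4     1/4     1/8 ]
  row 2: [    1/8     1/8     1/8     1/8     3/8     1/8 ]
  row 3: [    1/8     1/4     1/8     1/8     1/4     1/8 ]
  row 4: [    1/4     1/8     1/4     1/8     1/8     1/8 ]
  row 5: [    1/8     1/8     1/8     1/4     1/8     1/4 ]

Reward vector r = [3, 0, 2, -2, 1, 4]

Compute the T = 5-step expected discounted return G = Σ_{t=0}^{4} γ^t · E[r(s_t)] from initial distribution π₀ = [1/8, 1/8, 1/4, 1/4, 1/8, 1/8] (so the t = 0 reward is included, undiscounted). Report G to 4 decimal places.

t=0: π = [0.1250, 0.1250, 0.2500, 0.2500, 0.1250, 0.1250], E[r] = 1.0000, γ^t·E[r] = 1.000000, running G = 1.000000
t=1: π = [0.1719, 0.1563, 0.1406, 0.1563, 0.2344, 0.1406], E[r] = 1.2813, γ^t·E[r] = 1.025000, running G = 2.025000
t=2: π = [0.1973, 0.1445, 0.1543, 0.1621, 0.1992, 0.1426], E[r] = 1.3457, γ^t·E[r] = 0.861250, running G = 2.886250
t=3: π = [0.1992, 0.1453, 0.1499, 0.1609, 0.2019, 0.1428], E[r] = 1.3489, γ^t·E[r] = 0.690625, running G = 3.576875
t=4: π = [0.2000, 0.1451, 0.1502, 0.1610, 0.2007, 0.1429], E[r] = 1.3507, γ^t·E[r] = 0.553263, running G = 4.130138

G = 4.1301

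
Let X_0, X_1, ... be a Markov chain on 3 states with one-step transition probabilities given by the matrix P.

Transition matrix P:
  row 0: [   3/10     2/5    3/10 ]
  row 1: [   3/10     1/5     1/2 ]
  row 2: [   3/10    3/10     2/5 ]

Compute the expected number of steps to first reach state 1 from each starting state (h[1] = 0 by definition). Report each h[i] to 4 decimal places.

First-step conditioning: h[1] = 0; for i ≠ 1, h[i] = 1 + Σ_k P[i][k]·h[k].
  h[0] = 1 + 3/10·h[0] + 3/10·h[2]
  h[2] = 1 + 3/10·h[0] + 2/5·h[2]
Solving the 2×2 linear system over states ≠ 1 gives exactly h = [30/11, 0, 100/33] (h[1] = 0 is the target).

h = [2.7273, 0.0000, 3.0303]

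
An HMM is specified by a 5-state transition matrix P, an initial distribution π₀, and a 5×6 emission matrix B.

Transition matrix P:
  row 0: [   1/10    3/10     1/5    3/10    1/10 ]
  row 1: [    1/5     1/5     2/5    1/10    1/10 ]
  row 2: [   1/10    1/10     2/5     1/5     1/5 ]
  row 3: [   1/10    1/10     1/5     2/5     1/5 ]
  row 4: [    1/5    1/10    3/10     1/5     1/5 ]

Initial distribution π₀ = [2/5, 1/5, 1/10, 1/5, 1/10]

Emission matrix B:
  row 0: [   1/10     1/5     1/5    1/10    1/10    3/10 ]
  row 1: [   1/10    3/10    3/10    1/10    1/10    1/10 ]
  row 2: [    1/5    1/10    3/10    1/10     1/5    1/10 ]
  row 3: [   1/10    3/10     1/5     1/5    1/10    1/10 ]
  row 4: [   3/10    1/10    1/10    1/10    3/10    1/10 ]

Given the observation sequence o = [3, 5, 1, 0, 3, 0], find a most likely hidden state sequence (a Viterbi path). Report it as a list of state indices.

path = [3, 3, 3, 3, 3, 4]

t=0: δ = [4.000e-02, 2.000e-02, 1.000e-02, 4.000e-02, 1.000e-02]  (obs o_0=3)
t=1: δ = [1.200e-03, 1.200e-03, 8.000e-04, 1.600e-03, 8.000e-04]  ψ = [0, 0, 0, 3, 3]  (obs o_1=5)
t=2: δ = [4.800e-05, 1.080e-04, 4.800e-05, 1.920e-04, 3.200e-05]  ψ = [1, 0, 1, 3, 3]  (obs o_2=1)
t=3: δ = [2.160e-06, 2.160e-06, 8.640e-06, 7.680e-06, 1.152e-05]  ψ = [1, 1, 1, 3, 3]  (obs o_3=0)
t=4: δ = [2.304e-07, 1.152e-07, 3.456e-07, 6.144e-07, 2.304e-07]  ψ = [4, 4, 2, 3, 4]  (obs o_4=3)
t=5: δ = [6.144e-09, 6.912e-09, 2.765e-08, 2.458e-08, 3.686e-08]  ψ = [3, 0, 2, 3, 3]  (obs o_5=0)
backtrack: best end state = 4; path = [3, 3, 3, 3, 3, 4]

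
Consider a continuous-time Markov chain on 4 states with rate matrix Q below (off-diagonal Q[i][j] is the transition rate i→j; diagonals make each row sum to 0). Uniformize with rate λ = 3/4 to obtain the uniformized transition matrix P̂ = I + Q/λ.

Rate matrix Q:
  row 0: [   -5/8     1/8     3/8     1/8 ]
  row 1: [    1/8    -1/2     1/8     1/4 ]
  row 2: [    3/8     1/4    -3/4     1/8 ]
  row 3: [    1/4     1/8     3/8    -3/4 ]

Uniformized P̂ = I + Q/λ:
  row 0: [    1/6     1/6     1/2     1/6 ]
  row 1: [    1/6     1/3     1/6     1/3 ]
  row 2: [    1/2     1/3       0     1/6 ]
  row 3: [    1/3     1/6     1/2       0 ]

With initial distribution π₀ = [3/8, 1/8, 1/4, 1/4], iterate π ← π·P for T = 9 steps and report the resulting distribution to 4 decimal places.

t=0: π = [0.3750, 0.1250, 0.2500, 0.2500]
t=1: π = [0.2917, 0.2292, 0.3333, 0.1458]
t=2: π = [0.3021, 0.2604, 0.2569, 0.1806]
t=3: π = [0.2824, 0.2529, 0.2847, 0.1800]
t=4: π = [0.2916, 0.2563, 0.2733, 0.1788]
t=5: π = [0.2876, 0.2549, 0.2779, 0.1796]
t=6: π = [0.2892, 0.2555, 0.2761, 0.1792]
t=7: π = [0.2886, 0.2553, 0.2768, 0.1794]
t=8: π = [0.2888, 0.2553, 0.2765, 0.1793]
t=9: π = [0.2887, 0.2553, 0.2766, 0.1793]

π = [0.2887, 0.2553, 0.2766, 0.1793]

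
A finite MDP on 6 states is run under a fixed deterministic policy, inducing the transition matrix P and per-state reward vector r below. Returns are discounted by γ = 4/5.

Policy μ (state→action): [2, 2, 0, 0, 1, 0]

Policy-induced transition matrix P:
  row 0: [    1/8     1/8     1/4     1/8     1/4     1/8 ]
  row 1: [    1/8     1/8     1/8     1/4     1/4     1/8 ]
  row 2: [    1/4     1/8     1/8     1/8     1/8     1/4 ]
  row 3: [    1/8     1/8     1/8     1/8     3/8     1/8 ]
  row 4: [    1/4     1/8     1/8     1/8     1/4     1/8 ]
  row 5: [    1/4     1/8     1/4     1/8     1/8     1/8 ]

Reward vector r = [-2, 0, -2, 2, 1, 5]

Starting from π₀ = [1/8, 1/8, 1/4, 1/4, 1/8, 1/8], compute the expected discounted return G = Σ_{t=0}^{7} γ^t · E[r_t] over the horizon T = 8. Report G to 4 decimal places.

G = 2.2077

t=0: π = [0.1250, 0.1250, 0.2500, 0.2500, 0.1250, 0.1250], E[r] = 0.5000, γ^t·E[r] = 0.500000, running G = 0.500000
t=1: π = [0.1875, 0.1250, 0.1563, 0.1406, 0.2344, 0.1563], E[r] = 0.6094, γ^t·E[r] = 0.487500, running G = 0.987500
t=2: π = [0.1934, 0.1250, 0.1680, 0.1406, 0.2285, 0.1445], E[r] = 0.5098, γ^t·E[r] = 0.326250, running G = 1.313750
t=3: π = [0.1926, 0.1250, 0.1672, 0.1406, 0.2285, 0.1460], E[r] = 0.5200, γ^t·E[r] = 0.266250, running G = 1.580000
t=4: π = [0.1927, 0.1250, 0.1673, 0.1406, 0.2284, 0.1459], E[r] = 0.5191, γ^t·E[r] = 0.212625, running G = 1.792625
t=5: π = [0.1927, 0.1250, 0.1673, 0.1406, 0.2284, 0.1459], E[r] = 0.5192, γ^t·E[r] = 0.170126, running G = 1.962751
t=6: π = [0.1927, 0.1250, 0.1673, 0.1406, 0.2284, 0.1459], E[r] = 0.5192, γ^t·E[r] = 0.136100, running G = 2.098851
t=7: π = [0.1927, 0.1250, 0.1673, 0.1406, 0.2284, 0.1459], E[r] = 0.5192, γ^t·E[r] = 0.108880, running G = 2.207731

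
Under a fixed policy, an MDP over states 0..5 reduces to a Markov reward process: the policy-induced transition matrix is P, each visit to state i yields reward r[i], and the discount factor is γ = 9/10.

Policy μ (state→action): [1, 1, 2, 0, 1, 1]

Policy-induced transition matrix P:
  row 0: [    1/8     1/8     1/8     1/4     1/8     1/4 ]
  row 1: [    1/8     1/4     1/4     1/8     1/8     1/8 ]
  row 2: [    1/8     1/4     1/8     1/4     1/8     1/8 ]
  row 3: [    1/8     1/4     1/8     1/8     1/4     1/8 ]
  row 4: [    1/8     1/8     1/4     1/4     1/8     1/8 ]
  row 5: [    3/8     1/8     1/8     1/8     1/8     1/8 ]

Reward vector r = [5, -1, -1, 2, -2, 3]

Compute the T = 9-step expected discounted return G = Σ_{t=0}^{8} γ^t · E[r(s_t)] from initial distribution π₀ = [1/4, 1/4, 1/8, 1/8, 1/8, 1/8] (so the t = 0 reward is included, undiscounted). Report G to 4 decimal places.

G = 6.1779

t=0: π = [0.2500, 0.2500, 0.1250, 0.1250, 0.1250, 0.1250], E[r] = 1.2500, γ^t·E[r] = 1.250000, running G = 1.250000
t=1: π = [0.1563, 0.1875, 0.1719, 0.1875, 0.1406, 0.1563], E[r] = 0.9844, γ^t·E[r] = 0.885938, running G = 2.135938
t=2: π = [0.1641, 0.1934, 0.1660, 0.1836, 0.1484, 0.1445], E[r] = 0.9648, γ^t·E[r] = 0.781523, running G = 2.917461
t=3: π = [0.1611, 0.1929, 0.1677, 0.1848, 0.1479, 0.1455], E[r] = 0.9553, γ^t·E[r] = 0.696430, running G = 3.613891
t=4: π = [0.1614, 0.1932, 0.1676, 0.1846, 0.1481, 0.1451], E[r] = 0.9545, γ^t·E[r] = 0.626266, running G = 4.240157
t=5: π = [0.1613, 0.1932, 0.1677, 0.1846, 0.1481, 0.1452], E[r] = 0.9542, γ^t·E[r] = 0.563464, running G = 4.803621
t=6: π = [0.1613, 0.1932, 0.1677, 0.1846, 0.1481, 0.1452], E[r] = 0.9542, γ^t·E[r] = 0.507103, running G = 5.310724
t=7: π = [0.1613, 0.1932, 0.1677, 0.1846, 0.1481, 0.1452], E[r] = 0.9542, γ^t·E[r] = 0.456388, running G = 5.767113
t=8: π = [0.1613, 0.1932, 0.1677, 0.1846, 0.1481, 0.1452], E[r] = 0.9542, γ^t·E[r] = 0.410749, running G = 6.177862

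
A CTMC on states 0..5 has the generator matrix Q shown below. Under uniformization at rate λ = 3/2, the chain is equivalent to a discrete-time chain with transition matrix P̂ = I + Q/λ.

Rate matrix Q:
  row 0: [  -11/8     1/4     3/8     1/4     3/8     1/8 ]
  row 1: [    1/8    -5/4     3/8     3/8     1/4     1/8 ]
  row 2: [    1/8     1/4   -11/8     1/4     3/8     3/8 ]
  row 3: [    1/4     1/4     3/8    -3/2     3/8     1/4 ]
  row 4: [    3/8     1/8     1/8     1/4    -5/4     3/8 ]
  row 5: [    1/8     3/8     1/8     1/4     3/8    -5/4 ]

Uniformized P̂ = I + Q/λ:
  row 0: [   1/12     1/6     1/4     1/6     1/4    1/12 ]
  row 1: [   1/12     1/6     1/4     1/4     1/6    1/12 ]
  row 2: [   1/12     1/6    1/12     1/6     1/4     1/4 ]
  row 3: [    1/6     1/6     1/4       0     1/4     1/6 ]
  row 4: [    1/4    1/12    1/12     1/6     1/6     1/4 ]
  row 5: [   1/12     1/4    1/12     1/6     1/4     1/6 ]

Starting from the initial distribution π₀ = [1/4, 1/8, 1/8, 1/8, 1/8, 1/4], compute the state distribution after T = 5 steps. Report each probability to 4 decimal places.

t=0: π = [0.2500, 0.1250, 0.1250, 0.1250, 0.1250, 0.2500]
t=1: π = [0.1146, 0.1771, 0.1667, 0.1563, 0.2292, 0.1563]
t=2: π = [0.1345, 0.1606, 0.1580, 0.1554, 0.2161, 0.1753]
t=3: π = [0.1323, 0.1633, 0.1584, 0.1542, 0.2186, 0.1732]
t=4: π = [0.1326, 0.1629, 0.1583, 0.1546, 0.2182, 0.1735]
t=5: π = [0.1326, 0.1629, 0.1583, 0.1545, 0.2182, 0.1734]

π = [0.1326, 0.1629, 0.1583, 0.1545, 0.2182, 0.1734]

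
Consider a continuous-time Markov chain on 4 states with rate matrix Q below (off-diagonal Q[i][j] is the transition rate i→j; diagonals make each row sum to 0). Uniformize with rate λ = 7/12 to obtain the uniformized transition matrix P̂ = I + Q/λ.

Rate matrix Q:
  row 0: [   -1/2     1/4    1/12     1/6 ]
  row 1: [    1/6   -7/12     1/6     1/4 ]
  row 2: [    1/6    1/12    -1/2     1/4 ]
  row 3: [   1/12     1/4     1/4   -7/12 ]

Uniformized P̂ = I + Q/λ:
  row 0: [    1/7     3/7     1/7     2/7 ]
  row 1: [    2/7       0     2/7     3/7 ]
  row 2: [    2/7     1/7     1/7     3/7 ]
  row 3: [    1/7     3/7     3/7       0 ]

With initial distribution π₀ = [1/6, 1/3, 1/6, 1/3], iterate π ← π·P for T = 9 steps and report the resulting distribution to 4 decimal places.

t=0: π = [0.1667, 0.3333, 0.1667, 0.3333]
t=1: π = [0.2143, 0.2381, 0.2857, 0.2619]
t=2: π = [0.2177, 0.2449, 0.2517, 0.2857]
t=3: π = [0.2138, 0.2517, 0.2595, 0.2750]
t=4: π = [0.2159, 0.2466, 0.2574, 0.2802]
t=5: π = [0.2149, 0.2494, 0.2581, 0.2777]
t=6: π = [0.2154, 0.2480, 0.2578, 0.2789]
t=7: π = [0.2151, 0.2486, 0.2580, 0.2783]
t=8: π = [0.2152, 0.2483, 0.2579, 0.2786]
t=9: π = [0.2152, 0.2485, 0.2579, 0.2784]

π = [0.2152, 0.2485, 0.2579, 0.2784]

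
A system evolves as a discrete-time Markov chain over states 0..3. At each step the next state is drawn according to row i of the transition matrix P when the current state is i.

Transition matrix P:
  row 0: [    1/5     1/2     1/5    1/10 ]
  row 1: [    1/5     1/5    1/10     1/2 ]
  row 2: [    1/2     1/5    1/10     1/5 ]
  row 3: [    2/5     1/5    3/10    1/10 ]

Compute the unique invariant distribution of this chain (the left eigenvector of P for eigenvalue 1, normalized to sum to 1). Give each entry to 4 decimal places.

π = [0.2997, 0.2899, 0.1767, 0.2336]

Balance equations π_j = Σ_i π_i·P[i][j]:
  π_0 = 1/5·π_0 + 1/5·π_1 + 1/2·π_2 + 2/5·π_3
  π_1 = 1/2·π_0 + 1/5·π_1 + 1/5·π_2 + 1/5·π_3
  π_2 = 1/5·π_0 + 1/10·π_1 + 1/10·π_2 + 3/10·π_3
  normalize: π_0 + π_1 + π_2 + π_3 = 1
Solving the linear system gives exactly π = [229/764, 443/1528, 135/764, 357/1528].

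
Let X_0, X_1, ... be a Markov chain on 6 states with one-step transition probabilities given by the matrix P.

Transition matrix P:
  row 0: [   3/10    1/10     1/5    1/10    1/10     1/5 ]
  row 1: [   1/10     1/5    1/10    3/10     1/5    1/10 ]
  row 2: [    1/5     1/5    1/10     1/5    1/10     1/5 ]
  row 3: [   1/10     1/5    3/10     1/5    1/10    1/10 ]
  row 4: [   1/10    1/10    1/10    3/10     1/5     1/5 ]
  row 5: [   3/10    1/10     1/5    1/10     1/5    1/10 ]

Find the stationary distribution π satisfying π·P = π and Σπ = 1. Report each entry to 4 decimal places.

Balance equations π_j = Σ_i π_i·P[i][j]:
  π_0 = 3/10·π_0 + 1/10·π_1 + 1/5·π_2 + 1/10·π_3 + 1/10·π_4 + 3/10·π_5
  π_1 = 1/10·π_0 + 1/5·π_1 + 1/5·π_2 + 1/5·π_3 + 1/10·π_4 + 1/10·π_5
  π_2 = 1/5·π_0 + 1/10·π_1 + 1/10·π_2 + 3/10·π_3 + 1/10·π_4 + 1/5·π_5
  π_3 = 1/10·π_0 + 3/10·π_1 + 1/5·π_2 + 1/5·π_3 + 3/10·π_4 + 1/10·π_5
  π_4 = 1/10·π_0 + 1/5·π_1 + 1/10·π_2 + 1/10·π_3 + 1/5·π_4 + 1/5·π_5
  normalize: π_0 + π_1 + π_2 + π_3 + π_4 + π_5 = 1
Solving the linear system gives exactly π = [15831/85981, 13078/85981, 2121/12283, 16874/85981, 12441/85981, 12910/85981].

π = [0.1841, 0.1521, 0.1727, 0.1963, 0.1447, 0.1501]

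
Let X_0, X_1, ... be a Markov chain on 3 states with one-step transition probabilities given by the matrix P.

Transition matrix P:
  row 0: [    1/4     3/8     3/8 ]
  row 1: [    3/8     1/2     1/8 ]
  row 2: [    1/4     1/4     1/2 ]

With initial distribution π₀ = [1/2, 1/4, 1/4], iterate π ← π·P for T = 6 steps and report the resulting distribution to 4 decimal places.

t=0: π = [0.5000, 0.2500, 0.2500]
t=1: π = [0.2813, 0.3750, 0.3438]
t=2: π = [0.2969, 0.3789, 0.3242]
t=3: π = [0.2974, 0.3818, 0.3208]
t=4: π = [0.2977, 0.3826, 0.3196]
t=5: π = [0.2978, 0.3829, 0.3193]
t=6: π = [0.2979, 0.3829, 0.3192]

π = [0.2979, 0.3829, 0.3192]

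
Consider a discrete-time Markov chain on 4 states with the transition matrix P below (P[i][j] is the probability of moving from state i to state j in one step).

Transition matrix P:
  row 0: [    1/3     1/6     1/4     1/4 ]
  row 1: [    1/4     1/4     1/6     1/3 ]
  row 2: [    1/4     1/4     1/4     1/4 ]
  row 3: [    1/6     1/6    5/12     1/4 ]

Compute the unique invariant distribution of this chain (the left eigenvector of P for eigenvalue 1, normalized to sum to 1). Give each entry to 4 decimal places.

Balance equations π_j = Σ_i π_i·P[i][j]:
  π_0 = 1/3·π_0 + 1/4·π_1 + 1/4·π_2 + 1/6·π_3
  π_1 = 1/6·π_0 + 1/4·π_1 + 1/4·π_2 + 1/6·π_3
  π_2 = 1/4·π_0 + 1/6·π_1 + 1/4·π_2 + 5/12·π_3
  normalize: π_0 + π_1 + π_2 + π_3 = 1
Solving the linear system gives exactly π = [198/797, 165/797, 221/797, 213/797].

π = [0.2484, 0.2070, 0.2773, 0.2673]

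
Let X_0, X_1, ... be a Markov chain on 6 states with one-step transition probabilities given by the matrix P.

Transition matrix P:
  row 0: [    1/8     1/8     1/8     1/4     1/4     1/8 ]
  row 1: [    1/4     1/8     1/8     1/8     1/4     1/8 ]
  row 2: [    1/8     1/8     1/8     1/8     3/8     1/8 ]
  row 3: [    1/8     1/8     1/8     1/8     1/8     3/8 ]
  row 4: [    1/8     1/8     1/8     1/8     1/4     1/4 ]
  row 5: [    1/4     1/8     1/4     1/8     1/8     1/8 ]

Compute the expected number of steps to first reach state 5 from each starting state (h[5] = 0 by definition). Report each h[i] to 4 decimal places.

h = [5.0658, 5.1996, 5.1371, 3.9955, 4.5663, 0.0000]

First-step conditioning: h[5] = 0; for i ≠ 5, h[i] = 1 + Σ_k P[i][k]·h[k].
  h[0] = 1 + 1/8·h[0] + 1/8·h[1] + 1/8·h[2] + 1/4·h[3] + 1/4·h[4]
  h[1] = 1 + 1/4·h[0] + 1/8·h[1] + 1/8·h[2] + 1/8·h[3] + 1/4·h[4]
  h[2] = 1 + 1/8·h[0] + 1/8·h[1] + 1/8·h[2] + 1/8·h[3] + 3/8·h[4]
  h[3] = 1 + 1/8·h[0] + 1/8·h[1] + 1/8·h[2] + 1/8·h[3] + 1/8·h[4]
  h[4] = 1 + 1/8·h[0] + 1/8·h[1] + 1/8·h[2] + 1/8·h[3] + 1/4·h[4]
Solving the 5×5 linear system over states ≠ 5 gives exactly h = [4544/897, 4664/897, 1536/299, 3584/897, 4096/897, 0] (h[5] = 0 is the target).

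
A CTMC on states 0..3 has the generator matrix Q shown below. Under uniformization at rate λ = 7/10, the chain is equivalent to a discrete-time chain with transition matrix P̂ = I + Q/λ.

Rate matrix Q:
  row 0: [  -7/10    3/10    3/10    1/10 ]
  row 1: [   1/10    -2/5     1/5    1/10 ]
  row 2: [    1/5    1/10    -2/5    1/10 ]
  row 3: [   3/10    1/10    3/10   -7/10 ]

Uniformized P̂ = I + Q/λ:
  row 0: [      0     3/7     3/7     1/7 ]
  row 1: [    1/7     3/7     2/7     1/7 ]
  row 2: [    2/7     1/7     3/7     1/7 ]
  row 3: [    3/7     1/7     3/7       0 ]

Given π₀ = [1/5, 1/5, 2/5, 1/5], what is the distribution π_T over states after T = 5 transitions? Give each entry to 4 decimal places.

t=0: π = [0.2000, 0.2000, 0.4000, 0.2000]
t=1: π = [0.2286, 0.2571, 0.4000, 0.1143]
t=2: π = [0.2000, 0.2816, 0.3918, 0.1265]
t=3: π = [0.2064, 0.2805, 0.3883, 0.1248]
t=4: π = [0.2045, 0.2820, 0.3885, 0.1250]
t=5: π = [0.2049, 0.2818, 0.3883, 0.1250]

π = [0.2049, 0.2818, 0.3883, 0.1250]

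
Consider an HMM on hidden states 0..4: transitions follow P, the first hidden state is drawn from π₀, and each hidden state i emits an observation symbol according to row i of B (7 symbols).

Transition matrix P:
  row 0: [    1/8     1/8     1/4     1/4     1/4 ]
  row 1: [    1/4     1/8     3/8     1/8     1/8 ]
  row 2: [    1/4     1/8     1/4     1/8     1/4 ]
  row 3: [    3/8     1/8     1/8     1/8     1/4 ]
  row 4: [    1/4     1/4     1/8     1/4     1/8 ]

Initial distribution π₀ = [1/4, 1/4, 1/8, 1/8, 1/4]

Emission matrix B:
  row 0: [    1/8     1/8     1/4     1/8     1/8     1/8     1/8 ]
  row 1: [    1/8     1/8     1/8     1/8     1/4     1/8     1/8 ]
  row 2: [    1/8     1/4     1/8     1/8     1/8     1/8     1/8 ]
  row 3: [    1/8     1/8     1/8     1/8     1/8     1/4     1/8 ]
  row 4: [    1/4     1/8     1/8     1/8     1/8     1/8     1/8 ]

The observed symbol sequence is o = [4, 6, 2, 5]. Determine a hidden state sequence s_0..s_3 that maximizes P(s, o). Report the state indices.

path = [1, 2, 0, 3]

t=0: δ = [3.125e-02, 6.250e-02, 1.562e-02, 1.562e-02, 3.125e-02]  (obs o_0=4)
t=1: δ = [1.953e-03, 9.766e-04, 2.930e-03, 9.766e-04, 9.766e-04]  ψ = [1, 1, 1, 0, 0]  (obs o_1=6)
t=2: δ = [1.831e-04, 4.578e-05, 9.155e-05, 6.104e-05, 9.155e-05]  ψ = [2, 2, 2, 0, 2]  (obs o_2=2)
t=3: δ = [2.861e-06, 2.861e-06, 5.722e-06, 1.144e-05, 5.722e-06]  ψ = [0, 0, 0, 0, 0]  (obs o_3=5)
backtrack: best end state = 3; path = [1, 2, 0, 3]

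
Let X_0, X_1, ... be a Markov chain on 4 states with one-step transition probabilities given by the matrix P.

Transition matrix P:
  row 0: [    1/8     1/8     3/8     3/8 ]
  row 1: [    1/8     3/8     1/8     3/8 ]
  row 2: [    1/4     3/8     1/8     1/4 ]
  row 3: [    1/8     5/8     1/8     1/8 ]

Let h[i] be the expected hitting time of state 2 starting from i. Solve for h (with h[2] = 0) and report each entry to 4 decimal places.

h = [4.8000, 6.4000, 0.0000, 6.4000]

First-step conditioning: h[2] = 0; for i ≠ 2, h[i] = 1 + Σ_k P[i][k]·h[k].
  h[0] = 1 + 1/8·h[0] + 1/8·h[1] + 3/8·h[3]
  h[1] = 1 + 1/8·h[0] + 3/8·h[1] + 3/8·h[3]
  h[3] = 1 + 1/8·h[0] + 5/8·h[1] + 1/8·h[3]
Solving the 3×3 linear system over states ≠ 2 gives exactly h = [24/5, 32/5, 0, 32/5] (h[2] = 0 is the target).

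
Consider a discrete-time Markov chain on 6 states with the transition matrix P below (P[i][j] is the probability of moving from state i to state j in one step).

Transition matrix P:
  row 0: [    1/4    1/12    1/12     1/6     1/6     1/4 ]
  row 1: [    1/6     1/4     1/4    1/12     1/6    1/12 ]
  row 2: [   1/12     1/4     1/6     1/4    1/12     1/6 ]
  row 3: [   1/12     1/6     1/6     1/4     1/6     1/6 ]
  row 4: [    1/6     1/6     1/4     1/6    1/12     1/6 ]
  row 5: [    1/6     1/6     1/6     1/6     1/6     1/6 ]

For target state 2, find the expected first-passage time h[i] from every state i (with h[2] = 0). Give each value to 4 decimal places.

h = [6.1236, 5.0695, 0.0000, 5.5212, 5.1429, 5.5714]

First-step conditioning: h[2] = 0; for i ≠ 2, h[i] = 1 + Σ_k P[i][k]·h[k].
  h[0] = 1 + 1/4·h[0] + 1/12·h[1] + 1/6·h[3] + 1/6·h[4] + 1/4·h[5]
  h[1] = 1 + 1/6·h[0] + 1/4·h[1] + 1/12·h[3] + 1/6·h[4] + 1/12·h[5]
  h[3] = 1 + 1/12·h[0] + 1/6·h[1] + 1/4·h[3] + 1/6·h[4] + 1/6·h[5]
  h[4] = 1 + 1/6·h[0] + 1/6·h[1] + 1/6·h[3] + 1/12·h[4] + 1/6·h[5]
  h[5] = 1 + 1/6·h[0] + 1/6·h[1] + 1/6·h[3] + 1/6·h[4] + 1/6·h[5]
Solving the 5×5 linear system over states ≠ 2 gives exactly h = [1586/259, 1313/259, 0, 1430/259, 36/7, 39/7] (h[2] = 0 is the target).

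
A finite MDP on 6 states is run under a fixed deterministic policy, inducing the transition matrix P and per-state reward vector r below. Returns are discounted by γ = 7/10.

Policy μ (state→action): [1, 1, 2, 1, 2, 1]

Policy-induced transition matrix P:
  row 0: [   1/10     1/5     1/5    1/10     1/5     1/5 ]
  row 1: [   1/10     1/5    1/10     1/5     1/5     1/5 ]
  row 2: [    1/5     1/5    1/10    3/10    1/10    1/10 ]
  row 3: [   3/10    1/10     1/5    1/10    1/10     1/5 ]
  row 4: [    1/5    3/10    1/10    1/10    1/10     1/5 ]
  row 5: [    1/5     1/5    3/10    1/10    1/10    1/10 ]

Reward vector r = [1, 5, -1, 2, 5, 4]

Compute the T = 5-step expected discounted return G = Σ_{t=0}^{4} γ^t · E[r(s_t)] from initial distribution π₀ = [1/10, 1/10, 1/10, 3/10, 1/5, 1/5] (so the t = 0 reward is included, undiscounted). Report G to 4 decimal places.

G = 7.5261

t=0: π = [0.1000, 0.1000, 0.1000, 0.3000, 0.2000, 0.2000], E[r] = 2.9000, γ^t·E[r] = 2.900000, running G = 2.900000
t=1: π = [0.2100, 0.1900, 0.1800, 0.1300, 0.1200, 0.1700], E[r] = 2.5200, γ^t·E[r] = 1.764000, running G = 4.664000
t=2: π = [0.1730, 0.1990, 0.1680, 0.1550, 0.1400, 0.1650], E[r] = 2.6700, γ^t·E[r] = 1.308300, running G = 5.972300
t=3: π = [0.1783, 0.1985, 0.1658, 0.1535, 0.1372, 0.1667], E[r] = 2.6648, γ^t·E[r] = 0.914026, running G = 6.886326
t=4: π = [0.1777, 0.1984, 0.1665, 0.1530, 0.1377, 0.1668], E[r] = 2.6644, γ^t·E[r] = 0.639727, running G = 7.526054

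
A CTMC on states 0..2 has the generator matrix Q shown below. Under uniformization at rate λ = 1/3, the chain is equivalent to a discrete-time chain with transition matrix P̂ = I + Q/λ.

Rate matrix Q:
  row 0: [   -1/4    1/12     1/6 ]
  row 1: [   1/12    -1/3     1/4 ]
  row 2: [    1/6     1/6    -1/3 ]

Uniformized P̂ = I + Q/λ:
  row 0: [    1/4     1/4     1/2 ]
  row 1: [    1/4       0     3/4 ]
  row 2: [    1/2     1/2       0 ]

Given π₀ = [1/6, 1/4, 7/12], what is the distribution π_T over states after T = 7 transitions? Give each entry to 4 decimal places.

t=0: π = [0.1667, 0.2500, 0.5833]
t=1: π = [0.3958, 0.3333, 0.2708]
t=2: π = [0.3177, 0.2344, 0.4479]
t=3: π = [0.3620, 0.3034, 0.3346]
t=4: π = [0.3337, 0.2578, 0.4085]
t=5: π = [0.3521, 0.2877, 0.3602]
t=6: π = [0.3400, 0.2681, 0.3918]
t=7: π = [0.3480, 0.2809, 0.3711]

π = [0.3480, 0.2809, 0.3711]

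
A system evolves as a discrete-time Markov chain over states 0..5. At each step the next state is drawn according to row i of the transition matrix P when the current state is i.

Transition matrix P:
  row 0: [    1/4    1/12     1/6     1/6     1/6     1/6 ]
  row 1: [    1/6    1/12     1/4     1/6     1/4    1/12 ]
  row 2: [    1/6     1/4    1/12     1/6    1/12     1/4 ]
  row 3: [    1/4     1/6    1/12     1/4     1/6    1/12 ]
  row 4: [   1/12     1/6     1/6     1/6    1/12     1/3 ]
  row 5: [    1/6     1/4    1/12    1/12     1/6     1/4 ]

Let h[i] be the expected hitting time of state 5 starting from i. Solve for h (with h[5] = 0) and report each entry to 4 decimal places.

First-step conditioning: h[5] = 0; for i ≠ 5, h[i] = 1 + Σ_k P[i][k]·h[k].
  h[0] = 1 + 1/4·h[0] + 1/12·h[1] + 1/6·h[2] + 1/6·h[3] + 1/6·h[4]
  h[1] = 1 + 1/6·h[0] + 1/12·h[1] + 1/4·h[2] + 1/6·h[3] + 1/4·h[4]
  h[2] = 1 + 1/6·h[0] + 1/4·h[1] + 1/12·h[2] + 1/6·h[3] + 1/12·h[4]
  h[3] = 1 + 1/4·h[0] + 1/6·h[1] + 1/12·h[2] + 1/4·h[3] + 1/6·h[4]
  h[4] = 1 + 1/12·h[0] + 1/6·h[1] + 1/6·h[2] + 1/6·h[3] + 1/12·h[4]
Solving the 5×5 linear system over states ≠ 5 gives exactly h = [65670/11699, 70026/11699, 62040/11699, 72366/11699, 55902/11699, 0] (h[5] = 0 is the target).

h = [5.6133, 5.9856, 5.3030, 6.1857, 4.7784, 0.0000]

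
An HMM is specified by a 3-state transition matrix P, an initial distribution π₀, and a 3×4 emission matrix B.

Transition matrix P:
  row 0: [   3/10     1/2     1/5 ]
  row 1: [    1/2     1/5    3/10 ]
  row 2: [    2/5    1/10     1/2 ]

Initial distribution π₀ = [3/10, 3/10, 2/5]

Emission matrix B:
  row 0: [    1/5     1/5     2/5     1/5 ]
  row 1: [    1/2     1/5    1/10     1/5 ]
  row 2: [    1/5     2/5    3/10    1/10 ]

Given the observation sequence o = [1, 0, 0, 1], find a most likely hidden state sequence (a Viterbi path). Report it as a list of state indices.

t=0: δ = [6.000e-02, 6.000e-02, 1.600e-01]  (obs o_0=1)
t=1: δ = [1.280e-02, 1.500e-02, 1.600e-02]  ψ = [2, 0, 2]  (obs o_1=0)
t=2: δ = [1.500e-03, 3.200e-03, 1.600e-03]  ψ = [1, 0, 2]  (obs o_2=0)
t=3: δ = [3.200e-04, 1.500e-04, 3.840e-04]  ψ = [1, 0, 1]  (obs o_3=1)
backtrack: best end state = 2; path = [2, 0, 1, 2]

path = [2, 0, 1, 2]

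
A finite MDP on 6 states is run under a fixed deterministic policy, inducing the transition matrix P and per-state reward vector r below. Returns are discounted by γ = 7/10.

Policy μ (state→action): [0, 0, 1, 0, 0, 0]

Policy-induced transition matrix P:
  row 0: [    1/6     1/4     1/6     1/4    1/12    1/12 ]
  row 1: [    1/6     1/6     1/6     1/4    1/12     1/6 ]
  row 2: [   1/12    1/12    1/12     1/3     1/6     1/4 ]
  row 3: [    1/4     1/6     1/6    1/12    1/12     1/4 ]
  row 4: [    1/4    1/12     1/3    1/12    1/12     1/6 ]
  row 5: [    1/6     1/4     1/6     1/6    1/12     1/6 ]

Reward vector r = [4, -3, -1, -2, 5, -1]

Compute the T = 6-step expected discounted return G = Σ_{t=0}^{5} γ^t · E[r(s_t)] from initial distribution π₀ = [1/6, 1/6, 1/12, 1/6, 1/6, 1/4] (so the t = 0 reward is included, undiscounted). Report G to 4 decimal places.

G = 0.1883

t=0: π = [0.1667, 0.1667, 0.0833, 0.1667, 0.1667, 0.2500], E[r] = 0.3333, γ^t·E[r] = 0.333333, running G = 0.333333
t=1: π = [0.1875, 0.1806, 0.1875, 0.1806, 0.0903, 0.1736], E[r] = -0.0625, γ^t·E[r] = -0.043750, running G = 0.289583
t=2: π = [0.1736, 0.1736, 0.1661, 0.2060, 0.0990, 0.1817], E[r] = -0.0914, γ^t·E[r] = -0.044803, running G = 0.244780
t=3: π = [0.1782, 0.1742, 0.1693, 0.1979, 0.0972, 0.1832], E[r] = -0.0720, γ^t·E[r] = -0.024696, running G = 0.220084
t=4: π = [0.1771, 0.1746, 0.1688, 0.1997, 0.0974, 0.1824], E[r] = -0.0785, γ^t·E[r] = -0.018836, running G = 0.201248
t=5: π = [0.1774, 0.1744, 0.1688, 0.1993, 0.0974, 0.1826], E[r] = -0.0770, γ^t·E[r] = -0.012949, running G = 0.188299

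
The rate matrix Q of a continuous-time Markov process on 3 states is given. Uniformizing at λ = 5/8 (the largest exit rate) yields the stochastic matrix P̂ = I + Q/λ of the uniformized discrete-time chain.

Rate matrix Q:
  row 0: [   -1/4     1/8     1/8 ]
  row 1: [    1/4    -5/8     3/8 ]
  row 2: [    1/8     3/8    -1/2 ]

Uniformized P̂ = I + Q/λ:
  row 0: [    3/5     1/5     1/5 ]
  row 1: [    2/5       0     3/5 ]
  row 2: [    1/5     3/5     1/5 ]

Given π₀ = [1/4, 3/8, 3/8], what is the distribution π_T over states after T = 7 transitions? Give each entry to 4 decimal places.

t=0: π = [0.2500, 0.3750, 0.3750]
t=1: π = [0.3750, 0.2750, 0.3500]
t=2: π = [0.4050, 0.2850, 0.3100]
t=3: π = [0.4190, 0.2670, 0.3140]
t=4: π = [0.4210, 0.2722, 0.3068]
t=5: π = [0.4228, 0.2683, 0.3089]
t=6: π = [0.4228, 0.2699, 0.3073]
t=7: π = [0.4231, 0.2689, 0.3080]

π = [0.4231, 0.2689, 0.3080]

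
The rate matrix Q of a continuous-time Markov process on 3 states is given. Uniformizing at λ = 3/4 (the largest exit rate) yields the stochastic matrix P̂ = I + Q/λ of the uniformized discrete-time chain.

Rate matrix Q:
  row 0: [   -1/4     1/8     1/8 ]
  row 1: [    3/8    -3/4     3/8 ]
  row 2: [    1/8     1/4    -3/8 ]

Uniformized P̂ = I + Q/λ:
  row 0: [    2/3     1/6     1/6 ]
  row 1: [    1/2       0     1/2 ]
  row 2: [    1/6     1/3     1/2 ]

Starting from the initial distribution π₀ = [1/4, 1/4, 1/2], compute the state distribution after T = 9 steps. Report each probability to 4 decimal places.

t=0: π = [0.2500, 0.2500, 0.5000]
t=1: π = [0.3750, 0.2083, 0.4167]
t=2: π = [0.4236, 0.2014, 0.3750]
t=3: π = [0.4456, 0.1956, 0.3588]
t=4: π = [0.4547, 0.1939, 0.3515]
t=5: π = [0.4586, 0.1929, 0.3484]
t=6: π = [0.4603, 0.1926, 0.3471]
t=7: π = [0.4610, 0.1924, 0.3466]
t=8: π = [0.4613, 0.1924, 0.3463]
t=9: π = [0.4614, 0.1923, 0.3462]

π = [0.4614, 0.1923, 0.3462]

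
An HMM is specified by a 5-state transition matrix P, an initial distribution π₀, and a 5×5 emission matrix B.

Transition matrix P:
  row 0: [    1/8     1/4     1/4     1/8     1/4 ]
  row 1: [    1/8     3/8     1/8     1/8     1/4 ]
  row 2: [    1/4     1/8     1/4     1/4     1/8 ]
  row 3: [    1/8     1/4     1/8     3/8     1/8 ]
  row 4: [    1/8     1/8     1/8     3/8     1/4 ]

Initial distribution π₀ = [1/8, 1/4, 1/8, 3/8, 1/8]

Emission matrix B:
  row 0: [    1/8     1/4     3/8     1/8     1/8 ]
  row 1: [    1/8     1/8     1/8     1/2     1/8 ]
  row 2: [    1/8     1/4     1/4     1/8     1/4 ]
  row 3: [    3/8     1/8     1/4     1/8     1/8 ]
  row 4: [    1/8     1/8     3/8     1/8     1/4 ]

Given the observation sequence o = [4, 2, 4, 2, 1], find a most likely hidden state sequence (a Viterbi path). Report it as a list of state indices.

path = [2, 0, 2, 0, 2]

t=0: δ = [1.562e-02, 3.125e-02, 3.125e-02, 4.688e-02, 3.125e-02]  (obs o_0=4)
t=1: δ = [2.930e-03, 1.465e-03, 1.953e-03, 4.395e-03, 2.930e-03]  ψ = [2, 1, 2, 3, 1]  (obs o_1=2)
t=2: δ = [6.866e-05, 1.373e-04, 1.831e-04, 2.060e-04, 1.831e-04]  ψ = [3, 3, 0, 3, 0]  (obs o_2=4)
t=3: δ = [1.717e-05, 6.437e-06, 1.144e-05, 1.931e-05, 1.717e-05]  ψ = [2, 1, 2, 3, 4]  (obs o_3=2)
t=4: δ = [7.153e-07, 6.035e-07, 1.073e-06, 9.052e-07, 5.364e-07]  ψ = [2, 3, 0, 3, 0]  (obs o_4=1)
backtrack: best end state = 2; path = [2, 0, 2, 0, 2]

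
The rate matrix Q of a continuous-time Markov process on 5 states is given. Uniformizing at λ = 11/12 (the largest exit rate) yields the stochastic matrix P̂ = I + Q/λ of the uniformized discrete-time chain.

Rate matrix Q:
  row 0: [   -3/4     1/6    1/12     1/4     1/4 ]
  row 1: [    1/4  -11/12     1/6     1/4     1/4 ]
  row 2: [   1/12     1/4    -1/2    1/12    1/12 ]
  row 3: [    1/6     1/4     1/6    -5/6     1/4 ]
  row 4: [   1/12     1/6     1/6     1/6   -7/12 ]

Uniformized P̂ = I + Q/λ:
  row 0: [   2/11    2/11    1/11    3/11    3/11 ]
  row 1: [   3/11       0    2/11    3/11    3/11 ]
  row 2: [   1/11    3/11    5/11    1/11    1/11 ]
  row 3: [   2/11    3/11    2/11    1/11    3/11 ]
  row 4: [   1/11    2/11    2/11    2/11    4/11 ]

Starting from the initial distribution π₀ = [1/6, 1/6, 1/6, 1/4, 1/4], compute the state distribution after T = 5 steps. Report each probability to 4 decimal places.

t=0: π = [0.1667, 0.1667, 0.1667, 0.2500, 0.2500]
t=1: π = [0.1591, 0.1894, 0.2121, 0.1742, 0.2652]
t=2: π = [0.1556, 0.1825, 0.2252, 0.1784, 0.2583]
t=3: π = [0.1545, 0.1853, 0.2291, 0.1759, 0.2553]
t=4: π = [0.1546, 0.1849, 0.2303, 0.1759, 0.2543]
t=5: π = [0.1546, 0.1851, 0.2306, 0.1758, 0.2540]

π = [0.1546, 0.1851, 0.2306, 0.1758, 0.2540]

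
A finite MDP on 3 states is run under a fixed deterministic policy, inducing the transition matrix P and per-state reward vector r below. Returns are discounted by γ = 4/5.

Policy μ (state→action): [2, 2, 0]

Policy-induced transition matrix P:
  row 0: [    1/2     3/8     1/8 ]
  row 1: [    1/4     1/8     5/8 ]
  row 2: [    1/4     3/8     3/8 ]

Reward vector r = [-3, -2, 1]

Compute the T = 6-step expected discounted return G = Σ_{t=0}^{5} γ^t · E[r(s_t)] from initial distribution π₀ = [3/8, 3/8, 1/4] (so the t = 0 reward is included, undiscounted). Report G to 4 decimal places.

t=0: π = [0.3750, 0.3750, 0.2500], E[r] = -1.6250, γ^t·E[r] = -1.625000, running G = -1.625000
t=1: π = [0.3438, 0.2813, 0.3750], E[r] = -1.2188, γ^t·E[r] = -0.975000, running G = -2.600000
t=2: π = [0.3359, 0.3047, 0.3594], E[r] = -1.2578, γ^t·E[r] = -0.805000, running G = -3.405000
t=3: π = [0.3340, 0.2988, 0.3672], E[r] = -1.2324, γ^t·E[r] = -0.631000, running G = -4.036000
t=4: π = [0.3335, 0.3003, 0.3662], E[r] = -1.2349, γ^t·E[r] = -0.505800, running G = -4.541800
t=5: π = [0.3334, 0.2999, 0.3667], E[r] = -1.2333, γ^t·E[r] = -0.404120, running G = -4.945920

G = -4.9459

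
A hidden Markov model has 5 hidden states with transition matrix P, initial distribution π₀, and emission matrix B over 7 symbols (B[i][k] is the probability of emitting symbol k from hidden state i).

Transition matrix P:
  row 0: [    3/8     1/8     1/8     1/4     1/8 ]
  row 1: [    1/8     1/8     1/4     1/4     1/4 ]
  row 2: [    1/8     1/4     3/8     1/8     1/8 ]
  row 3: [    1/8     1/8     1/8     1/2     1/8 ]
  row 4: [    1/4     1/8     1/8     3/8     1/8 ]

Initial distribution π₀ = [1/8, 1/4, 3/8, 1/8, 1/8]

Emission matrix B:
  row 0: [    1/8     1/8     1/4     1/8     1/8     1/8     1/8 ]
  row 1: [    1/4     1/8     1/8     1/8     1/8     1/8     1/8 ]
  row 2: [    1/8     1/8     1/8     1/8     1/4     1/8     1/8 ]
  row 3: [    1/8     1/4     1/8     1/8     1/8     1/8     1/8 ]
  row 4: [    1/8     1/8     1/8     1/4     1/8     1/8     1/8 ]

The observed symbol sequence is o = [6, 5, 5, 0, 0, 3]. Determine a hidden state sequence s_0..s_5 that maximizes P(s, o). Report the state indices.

t=0: δ = [1.562e-02, 3.125e-02, 4.688e-02, 1.562e-02, 1.562e-02]  (obs o_0=6)
t=1: δ = [7.324e-04, 1.465e-03, 2.197e-03, 9.766e-04, 9.766e-04]  ψ = [0, 2, 2, 1, 1]  (obs o_1=5)
t=2: δ = [3.433e-05, 6.866e-05, 1.030e-04, 6.104e-05, 4.578e-05]  ψ = [0, 2, 2, 3, 1]  (obs o_2=5)
t=3: δ = [1.609e-06, 6.437e-06, 4.828e-06, 3.815e-06, 2.146e-06]  ψ = [0, 2, 2, 3, 1]  (obs o_3=0)
t=4: δ = [1.006e-07, 3.017e-07, 2.263e-07, 2.384e-07, 2.012e-07]  ψ = [1, 2, 2, 3, 1]  (obs o_4=0)
t=5: δ = [6.286e-09, 7.072e-09, 1.061e-08, 1.490e-08, 1.886e-08]  ψ = [4, 2, 2, 3, 1]  (obs o_5=3)
backtrack: best end state = 4; path = [2, 2, 2, 2, 1, 4]

path = [2, 2, 2, 2, 1, 4]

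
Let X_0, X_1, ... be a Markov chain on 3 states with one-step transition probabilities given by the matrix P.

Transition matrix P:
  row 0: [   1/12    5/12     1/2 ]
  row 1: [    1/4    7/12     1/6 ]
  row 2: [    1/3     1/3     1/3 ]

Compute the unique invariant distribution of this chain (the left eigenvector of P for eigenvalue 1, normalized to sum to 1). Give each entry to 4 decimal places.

π = [0.2353, 0.4706, 0.2941]

Balance equations π_j = Σ_i π_i·P[i][j]:
  π_0 = 1/12·π_0 + 1/4·π_1 + 1/3·π_2
  π_1 = 5/12·π_0 + 7/12·π_1 + 1/3·π_2
  normalize: π_0 + π_1 + π_2 = 1
Solving the linear system gives exactly π = [4/17, 8/17, 5/17].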